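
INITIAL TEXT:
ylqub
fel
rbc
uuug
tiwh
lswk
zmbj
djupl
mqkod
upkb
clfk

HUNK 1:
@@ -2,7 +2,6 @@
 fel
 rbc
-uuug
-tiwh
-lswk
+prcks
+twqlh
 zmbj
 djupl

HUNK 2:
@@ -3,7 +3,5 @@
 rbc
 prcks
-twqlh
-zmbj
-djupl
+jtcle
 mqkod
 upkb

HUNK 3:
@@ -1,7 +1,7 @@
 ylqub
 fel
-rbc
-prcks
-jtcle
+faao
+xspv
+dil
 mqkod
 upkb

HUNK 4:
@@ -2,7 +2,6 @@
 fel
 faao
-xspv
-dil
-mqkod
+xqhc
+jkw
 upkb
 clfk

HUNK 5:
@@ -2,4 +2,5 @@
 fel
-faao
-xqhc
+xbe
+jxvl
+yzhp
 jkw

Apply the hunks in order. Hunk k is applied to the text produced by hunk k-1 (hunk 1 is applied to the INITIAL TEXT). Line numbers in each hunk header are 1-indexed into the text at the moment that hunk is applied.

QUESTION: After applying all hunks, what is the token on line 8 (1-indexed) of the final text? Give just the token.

Hunk 1: at line 2 remove [uuug,tiwh,lswk] add [prcks,twqlh] -> 10 lines: ylqub fel rbc prcks twqlh zmbj djupl mqkod upkb clfk
Hunk 2: at line 3 remove [twqlh,zmbj,djupl] add [jtcle] -> 8 lines: ylqub fel rbc prcks jtcle mqkod upkb clfk
Hunk 3: at line 1 remove [rbc,prcks,jtcle] add [faao,xspv,dil] -> 8 lines: ylqub fel faao xspv dil mqkod upkb clfk
Hunk 4: at line 2 remove [xspv,dil,mqkod] add [xqhc,jkw] -> 7 lines: ylqub fel faao xqhc jkw upkb clfk
Hunk 5: at line 2 remove [faao,xqhc] add [xbe,jxvl,yzhp] -> 8 lines: ylqub fel xbe jxvl yzhp jkw upkb clfk
Final line 8: clfk

Answer: clfk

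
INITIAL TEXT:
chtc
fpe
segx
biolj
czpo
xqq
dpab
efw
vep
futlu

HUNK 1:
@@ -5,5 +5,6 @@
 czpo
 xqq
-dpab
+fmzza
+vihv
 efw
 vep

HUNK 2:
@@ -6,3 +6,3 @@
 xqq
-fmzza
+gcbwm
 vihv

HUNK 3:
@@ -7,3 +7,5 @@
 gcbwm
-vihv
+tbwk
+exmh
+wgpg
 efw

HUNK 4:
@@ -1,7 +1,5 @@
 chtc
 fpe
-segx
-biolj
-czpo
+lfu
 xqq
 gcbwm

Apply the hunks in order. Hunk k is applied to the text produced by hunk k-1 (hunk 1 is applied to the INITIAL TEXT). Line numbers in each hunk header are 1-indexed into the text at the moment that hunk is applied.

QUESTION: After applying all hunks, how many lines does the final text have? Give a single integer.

Answer: 11

Derivation:
Hunk 1: at line 5 remove [dpab] add [fmzza,vihv] -> 11 lines: chtc fpe segx biolj czpo xqq fmzza vihv efw vep futlu
Hunk 2: at line 6 remove [fmzza] add [gcbwm] -> 11 lines: chtc fpe segx biolj czpo xqq gcbwm vihv efw vep futlu
Hunk 3: at line 7 remove [vihv] add [tbwk,exmh,wgpg] -> 13 lines: chtc fpe segx biolj czpo xqq gcbwm tbwk exmh wgpg efw vep futlu
Hunk 4: at line 1 remove [segx,biolj,czpo] add [lfu] -> 11 lines: chtc fpe lfu xqq gcbwm tbwk exmh wgpg efw vep futlu
Final line count: 11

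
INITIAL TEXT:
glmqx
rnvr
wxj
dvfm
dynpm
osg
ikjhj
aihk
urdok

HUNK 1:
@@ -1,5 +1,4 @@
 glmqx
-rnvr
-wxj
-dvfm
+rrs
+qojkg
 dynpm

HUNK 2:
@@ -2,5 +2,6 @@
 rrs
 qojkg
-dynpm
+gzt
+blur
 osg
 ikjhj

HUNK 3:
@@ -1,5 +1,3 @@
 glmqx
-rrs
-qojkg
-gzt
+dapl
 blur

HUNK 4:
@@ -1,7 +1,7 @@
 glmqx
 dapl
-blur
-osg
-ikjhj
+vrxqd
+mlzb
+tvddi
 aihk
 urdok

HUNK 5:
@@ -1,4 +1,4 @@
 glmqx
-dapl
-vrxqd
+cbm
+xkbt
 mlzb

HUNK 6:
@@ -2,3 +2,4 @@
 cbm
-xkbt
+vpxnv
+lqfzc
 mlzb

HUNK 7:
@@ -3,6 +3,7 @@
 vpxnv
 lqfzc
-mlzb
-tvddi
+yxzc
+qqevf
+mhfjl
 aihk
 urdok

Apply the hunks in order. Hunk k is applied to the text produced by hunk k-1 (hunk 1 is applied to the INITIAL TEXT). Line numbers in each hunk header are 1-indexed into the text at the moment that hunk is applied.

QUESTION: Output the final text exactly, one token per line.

Hunk 1: at line 1 remove [rnvr,wxj,dvfm] add [rrs,qojkg] -> 8 lines: glmqx rrs qojkg dynpm osg ikjhj aihk urdok
Hunk 2: at line 2 remove [dynpm] add [gzt,blur] -> 9 lines: glmqx rrs qojkg gzt blur osg ikjhj aihk urdok
Hunk 3: at line 1 remove [rrs,qojkg,gzt] add [dapl] -> 7 lines: glmqx dapl blur osg ikjhj aihk urdok
Hunk 4: at line 1 remove [blur,osg,ikjhj] add [vrxqd,mlzb,tvddi] -> 7 lines: glmqx dapl vrxqd mlzb tvddi aihk urdok
Hunk 5: at line 1 remove [dapl,vrxqd] add [cbm,xkbt] -> 7 lines: glmqx cbm xkbt mlzb tvddi aihk urdok
Hunk 6: at line 2 remove [xkbt] add [vpxnv,lqfzc] -> 8 lines: glmqx cbm vpxnv lqfzc mlzb tvddi aihk urdok
Hunk 7: at line 3 remove [mlzb,tvddi] add [yxzc,qqevf,mhfjl] -> 9 lines: glmqx cbm vpxnv lqfzc yxzc qqevf mhfjl aihk urdok

Answer: glmqx
cbm
vpxnv
lqfzc
yxzc
qqevf
mhfjl
aihk
urdok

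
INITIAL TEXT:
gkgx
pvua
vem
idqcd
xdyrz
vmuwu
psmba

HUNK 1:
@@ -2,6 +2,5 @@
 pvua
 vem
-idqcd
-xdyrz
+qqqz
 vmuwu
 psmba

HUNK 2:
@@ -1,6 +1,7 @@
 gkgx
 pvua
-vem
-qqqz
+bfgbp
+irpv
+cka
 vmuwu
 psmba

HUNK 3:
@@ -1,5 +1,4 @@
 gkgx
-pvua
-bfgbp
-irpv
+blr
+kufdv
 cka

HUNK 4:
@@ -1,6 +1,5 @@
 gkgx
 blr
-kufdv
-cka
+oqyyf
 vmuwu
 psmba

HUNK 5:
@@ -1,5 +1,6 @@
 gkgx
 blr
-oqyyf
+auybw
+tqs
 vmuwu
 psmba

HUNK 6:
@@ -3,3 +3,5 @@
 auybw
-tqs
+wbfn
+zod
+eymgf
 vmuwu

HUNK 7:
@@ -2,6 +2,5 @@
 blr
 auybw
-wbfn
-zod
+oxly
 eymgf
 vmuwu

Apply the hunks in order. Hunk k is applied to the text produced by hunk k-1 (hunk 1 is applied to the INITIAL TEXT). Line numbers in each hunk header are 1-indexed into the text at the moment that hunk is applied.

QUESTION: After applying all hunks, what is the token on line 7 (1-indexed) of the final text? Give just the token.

Answer: psmba

Derivation:
Hunk 1: at line 2 remove [idqcd,xdyrz] add [qqqz] -> 6 lines: gkgx pvua vem qqqz vmuwu psmba
Hunk 2: at line 1 remove [vem,qqqz] add [bfgbp,irpv,cka] -> 7 lines: gkgx pvua bfgbp irpv cka vmuwu psmba
Hunk 3: at line 1 remove [pvua,bfgbp,irpv] add [blr,kufdv] -> 6 lines: gkgx blr kufdv cka vmuwu psmba
Hunk 4: at line 1 remove [kufdv,cka] add [oqyyf] -> 5 lines: gkgx blr oqyyf vmuwu psmba
Hunk 5: at line 1 remove [oqyyf] add [auybw,tqs] -> 6 lines: gkgx blr auybw tqs vmuwu psmba
Hunk 6: at line 3 remove [tqs] add [wbfn,zod,eymgf] -> 8 lines: gkgx blr auybw wbfn zod eymgf vmuwu psmba
Hunk 7: at line 2 remove [wbfn,zod] add [oxly] -> 7 lines: gkgx blr auybw oxly eymgf vmuwu psmba
Final line 7: psmba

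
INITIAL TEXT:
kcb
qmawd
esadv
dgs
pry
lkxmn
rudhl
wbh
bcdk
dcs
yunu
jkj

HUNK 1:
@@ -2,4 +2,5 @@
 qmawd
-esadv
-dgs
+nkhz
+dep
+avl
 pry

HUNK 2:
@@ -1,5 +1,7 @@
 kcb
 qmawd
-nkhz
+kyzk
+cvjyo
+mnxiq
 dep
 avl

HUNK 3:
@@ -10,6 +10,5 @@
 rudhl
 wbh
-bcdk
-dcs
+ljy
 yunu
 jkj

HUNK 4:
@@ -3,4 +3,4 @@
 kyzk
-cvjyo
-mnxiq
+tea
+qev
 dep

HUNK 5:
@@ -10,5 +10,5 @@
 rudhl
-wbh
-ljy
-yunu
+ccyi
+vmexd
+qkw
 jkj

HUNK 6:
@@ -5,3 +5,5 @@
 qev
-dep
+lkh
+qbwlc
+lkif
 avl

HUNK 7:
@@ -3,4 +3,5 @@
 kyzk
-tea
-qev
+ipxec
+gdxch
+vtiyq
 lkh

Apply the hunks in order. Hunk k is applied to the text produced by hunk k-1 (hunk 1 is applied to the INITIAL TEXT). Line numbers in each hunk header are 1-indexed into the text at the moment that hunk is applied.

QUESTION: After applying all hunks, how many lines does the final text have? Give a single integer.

Answer: 17

Derivation:
Hunk 1: at line 2 remove [esadv,dgs] add [nkhz,dep,avl] -> 13 lines: kcb qmawd nkhz dep avl pry lkxmn rudhl wbh bcdk dcs yunu jkj
Hunk 2: at line 1 remove [nkhz] add [kyzk,cvjyo,mnxiq] -> 15 lines: kcb qmawd kyzk cvjyo mnxiq dep avl pry lkxmn rudhl wbh bcdk dcs yunu jkj
Hunk 3: at line 10 remove [bcdk,dcs] add [ljy] -> 14 lines: kcb qmawd kyzk cvjyo mnxiq dep avl pry lkxmn rudhl wbh ljy yunu jkj
Hunk 4: at line 3 remove [cvjyo,mnxiq] add [tea,qev] -> 14 lines: kcb qmawd kyzk tea qev dep avl pry lkxmn rudhl wbh ljy yunu jkj
Hunk 5: at line 10 remove [wbh,ljy,yunu] add [ccyi,vmexd,qkw] -> 14 lines: kcb qmawd kyzk tea qev dep avl pry lkxmn rudhl ccyi vmexd qkw jkj
Hunk 6: at line 5 remove [dep] add [lkh,qbwlc,lkif] -> 16 lines: kcb qmawd kyzk tea qev lkh qbwlc lkif avl pry lkxmn rudhl ccyi vmexd qkw jkj
Hunk 7: at line 3 remove [tea,qev] add [ipxec,gdxch,vtiyq] -> 17 lines: kcb qmawd kyzk ipxec gdxch vtiyq lkh qbwlc lkif avl pry lkxmn rudhl ccyi vmexd qkw jkj
Final line count: 17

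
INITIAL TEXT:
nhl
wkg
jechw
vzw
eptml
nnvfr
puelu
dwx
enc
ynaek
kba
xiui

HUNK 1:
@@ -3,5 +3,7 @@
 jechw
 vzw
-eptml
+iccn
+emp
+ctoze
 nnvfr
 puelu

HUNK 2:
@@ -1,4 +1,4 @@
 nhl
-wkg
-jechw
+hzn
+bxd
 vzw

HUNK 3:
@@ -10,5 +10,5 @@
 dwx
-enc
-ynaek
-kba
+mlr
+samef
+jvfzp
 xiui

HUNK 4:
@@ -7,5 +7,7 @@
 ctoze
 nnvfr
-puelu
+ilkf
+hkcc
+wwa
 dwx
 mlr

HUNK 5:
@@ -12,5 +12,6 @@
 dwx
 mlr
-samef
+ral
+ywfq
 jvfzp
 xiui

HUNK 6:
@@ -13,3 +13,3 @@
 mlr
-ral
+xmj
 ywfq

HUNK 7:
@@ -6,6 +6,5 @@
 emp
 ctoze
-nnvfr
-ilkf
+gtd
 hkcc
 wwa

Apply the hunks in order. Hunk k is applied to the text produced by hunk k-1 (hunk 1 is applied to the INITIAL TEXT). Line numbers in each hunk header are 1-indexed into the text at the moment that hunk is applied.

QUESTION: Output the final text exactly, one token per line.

Answer: nhl
hzn
bxd
vzw
iccn
emp
ctoze
gtd
hkcc
wwa
dwx
mlr
xmj
ywfq
jvfzp
xiui

Derivation:
Hunk 1: at line 3 remove [eptml] add [iccn,emp,ctoze] -> 14 lines: nhl wkg jechw vzw iccn emp ctoze nnvfr puelu dwx enc ynaek kba xiui
Hunk 2: at line 1 remove [wkg,jechw] add [hzn,bxd] -> 14 lines: nhl hzn bxd vzw iccn emp ctoze nnvfr puelu dwx enc ynaek kba xiui
Hunk 3: at line 10 remove [enc,ynaek,kba] add [mlr,samef,jvfzp] -> 14 lines: nhl hzn bxd vzw iccn emp ctoze nnvfr puelu dwx mlr samef jvfzp xiui
Hunk 4: at line 7 remove [puelu] add [ilkf,hkcc,wwa] -> 16 lines: nhl hzn bxd vzw iccn emp ctoze nnvfr ilkf hkcc wwa dwx mlr samef jvfzp xiui
Hunk 5: at line 12 remove [samef] add [ral,ywfq] -> 17 lines: nhl hzn bxd vzw iccn emp ctoze nnvfr ilkf hkcc wwa dwx mlr ral ywfq jvfzp xiui
Hunk 6: at line 13 remove [ral] add [xmj] -> 17 lines: nhl hzn bxd vzw iccn emp ctoze nnvfr ilkf hkcc wwa dwx mlr xmj ywfq jvfzp xiui
Hunk 7: at line 6 remove [nnvfr,ilkf] add [gtd] -> 16 lines: nhl hzn bxd vzw iccn emp ctoze gtd hkcc wwa dwx mlr xmj ywfq jvfzp xiui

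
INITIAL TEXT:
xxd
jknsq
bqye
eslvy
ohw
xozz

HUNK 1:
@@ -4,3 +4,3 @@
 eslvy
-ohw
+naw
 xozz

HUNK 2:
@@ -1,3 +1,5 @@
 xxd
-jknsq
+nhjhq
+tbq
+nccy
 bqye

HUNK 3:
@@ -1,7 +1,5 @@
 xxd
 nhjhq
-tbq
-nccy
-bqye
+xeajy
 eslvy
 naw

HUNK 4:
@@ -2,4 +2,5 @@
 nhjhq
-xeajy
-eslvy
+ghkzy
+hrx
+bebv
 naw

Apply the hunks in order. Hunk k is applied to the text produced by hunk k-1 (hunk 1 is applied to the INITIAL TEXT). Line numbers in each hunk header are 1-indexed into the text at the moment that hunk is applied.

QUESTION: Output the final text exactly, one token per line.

Answer: xxd
nhjhq
ghkzy
hrx
bebv
naw
xozz

Derivation:
Hunk 1: at line 4 remove [ohw] add [naw] -> 6 lines: xxd jknsq bqye eslvy naw xozz
Hunk 2: at line 1 remove [jknsq] add [nhjhq,tbq,nccy] -> 8 lines: xxd nhjhq tbq nccy bqye eslvy naw xozz
Hunk 3: at line 1 remove [tbq,nccy,bqye] add [xeajy] -> 6 lines: xxd nhjhq xeajy eslvy naw xozz
Hunk 4: at line 2 remove [xeajy,eslvy] add [ghkzy,hrx,bebv] -> 7 lines: xxd nhjhq ghkzy hrx bebv naw xozz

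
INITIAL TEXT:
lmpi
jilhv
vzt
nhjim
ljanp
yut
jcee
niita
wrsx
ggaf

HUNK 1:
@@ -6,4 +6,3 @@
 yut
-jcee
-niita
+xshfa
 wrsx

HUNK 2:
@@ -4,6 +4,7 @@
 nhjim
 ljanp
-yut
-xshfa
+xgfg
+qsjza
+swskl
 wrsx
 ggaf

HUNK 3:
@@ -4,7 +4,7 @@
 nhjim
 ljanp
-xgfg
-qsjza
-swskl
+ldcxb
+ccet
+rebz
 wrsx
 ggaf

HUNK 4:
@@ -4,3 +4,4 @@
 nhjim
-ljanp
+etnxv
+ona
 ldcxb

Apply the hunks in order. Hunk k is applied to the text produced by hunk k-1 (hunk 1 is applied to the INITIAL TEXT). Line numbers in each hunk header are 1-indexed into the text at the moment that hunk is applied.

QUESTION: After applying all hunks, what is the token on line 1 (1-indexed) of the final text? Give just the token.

Answer: lmpi

Derivation:
Hunk 1: at line 6 remove [jcee,niita] add [xshfa] -> 9 lines: lmpi jilhv vzt nhjim ljanp yut xshfa wrsx ggaf
Hunk 2: at line 4 remove [yut,xshfa] add [xgfg,qsjza,swskl] -> 10 lines: lmpi jilhv vzt nhjim ljanp xgfg qsjza swskl wrsx ggaf
Hunk 3: at line 4 remove [xgfg,qsjza,swskl] add [ldcxb,ccet,rebz] -> 10 lines: lmpi jilhv vzt nhjim ljanp ldcxb ccet rebz wrsx ggaf
Hunk 4: at line 4 remove [ljanp] add [etnxv,ona] -> 11 lines: lmpi jilhv vzt nhjim etnxv ona ldcxb ccet rebz wrsx ggaf
Final line 1: lmpi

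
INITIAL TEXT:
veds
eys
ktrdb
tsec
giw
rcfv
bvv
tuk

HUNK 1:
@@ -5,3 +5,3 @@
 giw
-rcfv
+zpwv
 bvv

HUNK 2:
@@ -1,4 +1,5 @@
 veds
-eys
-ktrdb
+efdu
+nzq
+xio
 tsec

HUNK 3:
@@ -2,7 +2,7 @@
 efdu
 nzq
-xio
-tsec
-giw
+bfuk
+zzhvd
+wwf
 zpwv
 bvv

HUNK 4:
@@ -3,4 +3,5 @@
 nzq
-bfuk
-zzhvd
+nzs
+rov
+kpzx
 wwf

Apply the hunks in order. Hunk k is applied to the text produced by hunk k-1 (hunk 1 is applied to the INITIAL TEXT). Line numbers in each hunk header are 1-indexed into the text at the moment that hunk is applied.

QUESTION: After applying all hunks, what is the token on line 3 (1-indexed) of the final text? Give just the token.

Answer: nzq

Derivation:
Hunk 1: at line 5 remove [rcfv] add [zpwv] -> 8 lines: veds eys ktrdb tsec giw zpwv bvv tuk
Hunk 2: at line 1 remove [eys,ktrdb] add [efdu,nzq,xio] -> 9 lines: veds efdu nzq xio tsec giw zpwv bvv tuk
Hunk 3: at line 2 remove [xio,tsec,giw] add [bfuk,zzhvd,wwf] -> 9 lines: veds efdu nzq bfuk zzhvd wwf zpwv bvv tuk
Hunk 4: at line 3 remove [bfuk,zzhvd] add [nzs,rov,kpzx] -> 10 lines: veds efdu nzq nzs rov kpzx wwf zpwv bvv tuk
Final line 3: nzq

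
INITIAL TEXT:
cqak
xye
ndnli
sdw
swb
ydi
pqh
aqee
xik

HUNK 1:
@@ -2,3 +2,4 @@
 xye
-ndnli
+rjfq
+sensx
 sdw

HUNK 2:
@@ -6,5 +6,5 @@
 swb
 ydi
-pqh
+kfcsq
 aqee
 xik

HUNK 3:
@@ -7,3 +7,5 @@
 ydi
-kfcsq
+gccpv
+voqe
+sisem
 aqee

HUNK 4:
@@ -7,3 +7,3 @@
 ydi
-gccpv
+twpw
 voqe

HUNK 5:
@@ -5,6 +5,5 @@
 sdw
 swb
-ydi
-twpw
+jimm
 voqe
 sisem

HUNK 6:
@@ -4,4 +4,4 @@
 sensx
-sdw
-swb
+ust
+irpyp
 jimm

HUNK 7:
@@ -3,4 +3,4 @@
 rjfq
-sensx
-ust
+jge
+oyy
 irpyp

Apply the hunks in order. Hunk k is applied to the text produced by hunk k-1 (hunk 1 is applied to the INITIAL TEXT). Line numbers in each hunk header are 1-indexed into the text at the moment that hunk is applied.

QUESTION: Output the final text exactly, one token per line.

Answer: cqak
xye
rjfq
jge
oyy
irpyp
jimm
voqe
sisem
aqee
xik

Derivation:
Hunk 1: at line 2 remove [ndnli] add [rjfq,sensx] -> 10 lines: cqak xye rjfq sensx sdw swb ydi pqh aqee xik
Hunk 2: at line 6 remove [pqh] add [kfcsq] -> 10 lines: cqak xye rjfq sensx sdw swb ydi kfcsq aqee xik
Hunk 3: at line 7 remove [kfcsq] add [gccpv,voqe,sisem] -> 12 lines: cqak xye rjfq sensx sdw swb ydi gccpv voqe sisem aqee xik
Hunk 4: at line 7 remove [gccpv] add [twpw] -> 12 lines: cqak xye rjfq sensx sdw swb ydi twpw voqe sisem aqee xik
Hunk 5: at line 5 remove [ydi,twpw] add [jimm] -> 11 lines: cqak xye rjfq sensx sdw swb jimm voqe sisem aqee xik
Hunk 6: at line 4 remove [sdw,swb] add [ust,irpyp] -> 11 lines: cqak xye rjfq sensx ust irpyp jimm voqe sisem aqee xik
Hunk 7: at line 3 remove [sensx,ust] add [jge,oyy] -> 11 lines: cqak xye rjfq jge oyy irpyp jimm voqe sisem aqee xik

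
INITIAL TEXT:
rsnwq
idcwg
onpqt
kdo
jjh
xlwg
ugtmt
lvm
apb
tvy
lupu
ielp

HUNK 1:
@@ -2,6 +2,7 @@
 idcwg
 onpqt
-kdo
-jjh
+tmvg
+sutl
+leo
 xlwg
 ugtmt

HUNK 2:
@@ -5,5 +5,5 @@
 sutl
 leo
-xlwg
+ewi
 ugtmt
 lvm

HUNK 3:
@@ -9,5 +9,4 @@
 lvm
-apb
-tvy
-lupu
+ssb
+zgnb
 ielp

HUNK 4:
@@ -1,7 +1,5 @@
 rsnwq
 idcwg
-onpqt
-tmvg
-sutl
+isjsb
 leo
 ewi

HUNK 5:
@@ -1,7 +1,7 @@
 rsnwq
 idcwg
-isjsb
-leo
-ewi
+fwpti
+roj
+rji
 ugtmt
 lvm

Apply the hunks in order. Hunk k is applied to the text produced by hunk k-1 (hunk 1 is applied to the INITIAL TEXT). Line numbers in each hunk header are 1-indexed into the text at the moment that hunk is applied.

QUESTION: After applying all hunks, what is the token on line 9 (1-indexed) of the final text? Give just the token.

Hunk 1: at line 2 remove [kdo,jjh] add [tmvg,sutl,leo] -> 13 lines: rsnwq idcwg onpqt tmvg sutl leo xlwg ugtmt lvm apb tvy lupu ielp
Hunk 2: at line 5 remove [xlwg] add [ewi] -> 13 lines: rsnwq idcwg onpqt tmvg sutl leo ewi ugtmt lvm apb tvy lupu ielp
Hunk 3: at line 9 remove [apb,tvy,lupu] add [ssb,zgnb] -> 12 lines: rsnwq idcwg onpqt tmvg sutl leo ewi ugtmt lvm ssb zgnb ielp
Hunk 4: at line 1 remove [onpqt,tmvg,sutl] add [isjsb] -> 10 lines: rsnwq idcwg isjsb leo ewi ugtmt lvm ssb zgnb ielp
Hunk 5: at line 1 remove [isjsb,leo,ewi] add [fwpti,roj,rji] -> 10 lines: rsnwq idcwg fwpti roj rji ugtmt lvm ssb zgnb ielp
Final line 9: zgnb

Answer: zgnb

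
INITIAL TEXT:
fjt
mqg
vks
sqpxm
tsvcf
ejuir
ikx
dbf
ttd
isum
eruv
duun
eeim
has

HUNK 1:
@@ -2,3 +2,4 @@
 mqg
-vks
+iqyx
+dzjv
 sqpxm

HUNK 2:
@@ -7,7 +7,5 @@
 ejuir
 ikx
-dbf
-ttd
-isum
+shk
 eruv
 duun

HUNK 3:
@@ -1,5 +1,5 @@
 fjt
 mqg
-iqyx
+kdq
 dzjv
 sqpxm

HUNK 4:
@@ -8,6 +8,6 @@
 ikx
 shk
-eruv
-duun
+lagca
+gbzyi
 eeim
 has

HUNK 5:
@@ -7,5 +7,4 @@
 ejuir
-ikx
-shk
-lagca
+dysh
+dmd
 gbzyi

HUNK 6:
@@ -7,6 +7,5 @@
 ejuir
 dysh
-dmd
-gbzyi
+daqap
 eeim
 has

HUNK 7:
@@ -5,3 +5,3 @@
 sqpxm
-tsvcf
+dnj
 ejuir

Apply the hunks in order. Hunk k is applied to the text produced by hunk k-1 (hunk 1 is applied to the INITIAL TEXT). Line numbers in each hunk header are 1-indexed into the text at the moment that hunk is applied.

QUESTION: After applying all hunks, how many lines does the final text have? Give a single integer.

Hunk 1: at line 2 remove [vks] add [iqyx,dzjv] -> 15 lines: fjt mqg iqyx dzjv sqpxm tsvcf ejuir ikx dbf ttd isum eruv duun eeim has
Hunk 2: at line 7 remove [dbf,ttd,isum] add [shk] -> 13 lines: fjt mqg iqyx dzjv sqpxm tsvcf ejuir ikx shk eruv duun eeim has
Hunk 3: at line 1 remove [iqyx] add [kdq] -> 13 lines: fjt mqg kdq dzjv sqpxm tsvcf ejuir ikx shk eruv duun eeim has
Hunk 4: at line 8 remove [eruv,duun] add [lagca,gbzyi] -> 13 lines: fjt mqg kdq dzjv sqpxm tsvcf ejuir ikx shk lagca gbzyi eeim has
Hunk 5: at line 7 remove [ikx,shk,lagca] add [dysh,dmd] -> 12 lines: fjt mqg kdq dzjv sqpxm tsvcf ejuir dysh dmd gbzyi eeim has
Hunk 6: at line 7 remove [dmd,gbzyi] add [daqap] -> 11 lines: fjt mqg kdq dzjv sqpxm tsvcf ejuir dysh daqap eeim has
Hunk 7: at line 5 remove [tsvcf] add [dnj] -> 11 lines: fjt mqg kdq dzjv sqpxm dnj ejuir dysh daqap eeim has
Final line count: 11

Answer: 11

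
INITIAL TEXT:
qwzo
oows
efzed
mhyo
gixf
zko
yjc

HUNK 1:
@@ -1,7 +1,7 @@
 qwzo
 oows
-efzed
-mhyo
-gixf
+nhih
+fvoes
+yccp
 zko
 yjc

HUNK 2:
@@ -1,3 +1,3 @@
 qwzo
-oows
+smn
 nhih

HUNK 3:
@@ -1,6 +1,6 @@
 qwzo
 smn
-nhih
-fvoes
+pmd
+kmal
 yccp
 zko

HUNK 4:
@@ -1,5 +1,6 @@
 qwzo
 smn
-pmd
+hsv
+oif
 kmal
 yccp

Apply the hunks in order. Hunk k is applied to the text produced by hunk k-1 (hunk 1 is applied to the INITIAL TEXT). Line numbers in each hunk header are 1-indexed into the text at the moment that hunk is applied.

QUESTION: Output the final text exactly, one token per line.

Answer: qwzo
smn
hsv
oif
kmal
yccp
zko
yjc

Derivation:
Hunk 1: at line 1 remove [efzed,mhyo,gixf] add [nhih,fvoes,yccp] -> 7 lines: qwzo oows nhih fvoes yccp zko yjc
Hunk 2: at line 1 remove [oows] add [smn] -> 7 lines: qwzo smn nhih fvoes yccp zko yjc
Hunk 3: at line 1 remove [nhih,fvoes] add [pmd,kmal] -> 7 lines: qwzo smn pmd kmal yccp zko yjc
Hunk 4: at line 1 remove [pmd] add [hsv,oif] -> 8 lines: qwzo smn hsv oif kmal yccp zko yjc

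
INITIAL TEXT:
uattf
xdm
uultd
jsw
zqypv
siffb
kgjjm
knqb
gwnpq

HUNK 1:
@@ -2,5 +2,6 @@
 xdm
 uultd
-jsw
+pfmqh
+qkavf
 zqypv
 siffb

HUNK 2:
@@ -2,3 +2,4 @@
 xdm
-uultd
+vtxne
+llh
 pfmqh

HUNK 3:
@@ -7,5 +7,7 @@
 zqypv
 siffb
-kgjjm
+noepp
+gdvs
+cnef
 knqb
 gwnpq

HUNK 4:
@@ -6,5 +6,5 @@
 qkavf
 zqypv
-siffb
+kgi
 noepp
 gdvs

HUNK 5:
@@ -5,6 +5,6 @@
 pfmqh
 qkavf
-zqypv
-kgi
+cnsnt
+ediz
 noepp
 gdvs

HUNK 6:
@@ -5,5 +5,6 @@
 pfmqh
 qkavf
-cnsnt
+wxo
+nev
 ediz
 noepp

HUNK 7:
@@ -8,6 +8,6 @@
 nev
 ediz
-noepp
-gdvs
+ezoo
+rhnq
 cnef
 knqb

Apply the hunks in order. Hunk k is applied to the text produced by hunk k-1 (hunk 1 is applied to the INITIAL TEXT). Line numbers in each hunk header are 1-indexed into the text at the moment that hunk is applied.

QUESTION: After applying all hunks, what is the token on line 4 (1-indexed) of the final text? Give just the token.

Answer: llh

Derivation:
Hunk 1: at line 2 remove [jsw] add [pfmqh,qkavf] -> 10 lines: uattf xdm uultd pfmqh qkavf zqypv siffb kgjjm knqb gwnpq
Hunk 2: at line 2 remove [uultd] add [vtxne,llh] -> 11 lines: uattf xdm vtxne llh pfmqh qkavf zqypv siffb kgjjm knqb gwnpq
Hunk 3: at line 7 remove [kgjjm] add [noepp,gdvs,cnef] -> 13 lines: uattf xdm vtxne llh pfmqh qkavf zqypv siffb noepp gdvs cnef knqb gwnpq
Hunk 4: at line 6 remove [siffb] add [kgi] -> 13 lines: uattf xdm vtxne llh pfmqh qkavf zqypv kgi noepp gdvs cnef knqb gwnpq
Hunk 5: at line 5 remove [zqypv,kgi] add [cnsnt,ediz] -> 13 lines: uattf xdm vtxne llh pfmqh qkavf cnsnt ediz noepp gdvs cnef knqb gwnpq
Hunk 6: at line 5 remove [cnsnt] add [wxo,nev] -> 14 lines: uattf xdm vtxne llh pfmqh qkavf wxo nev ediz noepp gdvs cnef knqb gwnpq
Hunk 7: at line 8 remove [noepp,gdvs] add [ezoo,rhnq] -> 14 lines: uattf xdm vtxne llh pfmqh qkavf wxo nev ediz ezoo rhnq cnef knqb gwnpq
Final line 4: llh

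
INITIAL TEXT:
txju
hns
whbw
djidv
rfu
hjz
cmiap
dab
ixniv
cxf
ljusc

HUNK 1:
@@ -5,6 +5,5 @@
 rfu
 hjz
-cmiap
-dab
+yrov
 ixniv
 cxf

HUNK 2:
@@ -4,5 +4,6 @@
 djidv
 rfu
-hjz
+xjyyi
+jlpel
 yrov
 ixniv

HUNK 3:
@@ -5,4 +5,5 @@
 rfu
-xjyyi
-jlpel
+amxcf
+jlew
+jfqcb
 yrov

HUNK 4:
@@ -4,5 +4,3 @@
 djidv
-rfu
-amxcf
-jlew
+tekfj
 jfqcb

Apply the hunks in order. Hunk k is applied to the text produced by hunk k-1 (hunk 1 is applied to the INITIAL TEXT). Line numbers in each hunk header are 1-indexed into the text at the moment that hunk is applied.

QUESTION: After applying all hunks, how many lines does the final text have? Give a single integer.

Hunk 1: at line 5 remove [cmiap,dab] add [yrov] -> 10 lines: txju hns whbw djidv rfu hjz yrov ixniv cxf ljusc
Hunk 2: at line 4 remove [hjz] add [xjyyi,jlpel] -> 11 lines: txju hns whbw djidv rfu xjyyi jlpel yrov ixniv cxf ljusc
Hunk 3: at line 5 remove [xjyyi,jlpel] add [amxcf,jlew,jfqcb] -> 12 lines: txju hns whbw djidv rfu amxcf jlew jfqcb yrov ixniv cxf ljusc
Hunk 4: at line 4 remove [rfu,amxcf,jlew] add [tekfj] -> 10 lines: txju hns whbw djidv tekfj jfqcb yrov ixniv cxf ljusc
Final line count: 10

Answer: 10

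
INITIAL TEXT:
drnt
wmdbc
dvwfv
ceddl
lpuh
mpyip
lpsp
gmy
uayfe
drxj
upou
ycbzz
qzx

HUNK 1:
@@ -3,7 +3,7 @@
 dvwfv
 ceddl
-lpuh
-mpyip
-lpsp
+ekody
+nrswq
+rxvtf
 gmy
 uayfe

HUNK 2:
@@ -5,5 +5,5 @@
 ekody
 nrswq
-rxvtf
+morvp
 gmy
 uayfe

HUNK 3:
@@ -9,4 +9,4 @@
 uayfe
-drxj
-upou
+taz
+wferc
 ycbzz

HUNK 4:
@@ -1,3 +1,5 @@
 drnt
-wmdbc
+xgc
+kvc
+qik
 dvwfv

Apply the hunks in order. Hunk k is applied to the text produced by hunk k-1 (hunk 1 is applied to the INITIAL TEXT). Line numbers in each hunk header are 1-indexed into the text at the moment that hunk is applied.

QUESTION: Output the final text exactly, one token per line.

Answer: drnt
xgc
kvc
qik
dvwfv
ceddl
ekody
nrswq
morvp
gmy
uayfe
taz
wferc
ycbzz
qzx

Derivation:
Hunk 1: at line 3 remove [lpuh,mpyip,lpsp] add [ekody,nrswq,rxvtf] -> 13 lines: drnt wmdbc dvwfv ceddl ekody nrswq rxvtf gmy uayfe drxj upou ycbzz qzx
Hunk 2: at line 5 remove [rxvtf] add [morvp] -> 13 lines: drnt wmdbc dvwfv ceddl ekody nrswq morvp gmy uayfe drxj upou ycbzz qzx
Hunk 3: at line 9 remove [drxj,upou] add [taz,wferc] -> 13 lines: drnt wmdbc dvwfv ceddl ekody nrswq morvp gmy uayfe taz wferc ycbzz qzx
Hunk 4: at line 1 remove [wmdbc] add [xgc,kvc,qik] -> 15 lines: drnt xgc kvc qik dvwfv ceddl ekody nrswq morvp gmy uayfe taz wferc ycbzz qzx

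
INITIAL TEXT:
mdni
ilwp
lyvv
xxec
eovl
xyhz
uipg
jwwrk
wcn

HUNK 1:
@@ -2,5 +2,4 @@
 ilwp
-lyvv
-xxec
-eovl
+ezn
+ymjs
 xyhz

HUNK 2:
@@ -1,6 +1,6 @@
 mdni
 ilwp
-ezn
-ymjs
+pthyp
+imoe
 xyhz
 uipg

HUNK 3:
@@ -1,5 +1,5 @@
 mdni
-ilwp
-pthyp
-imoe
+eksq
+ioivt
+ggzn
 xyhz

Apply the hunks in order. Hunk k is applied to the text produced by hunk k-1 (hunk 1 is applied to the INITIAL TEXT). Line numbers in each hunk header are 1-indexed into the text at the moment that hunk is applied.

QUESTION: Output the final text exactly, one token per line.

Hunk 1: at line 2 remove [lyvv,xxec,eovl] add [ezn,ymjs] -> 8 lines: mdni ilwp ezn ymjs xyhz uipg jwwrk wcn
Hunk 2: at line 1 remove [ezn,ymjs] add [pthyp,imoe] -> 8 lines: mdni ilwp pthyp imoe xyhz uipg jwwrk wcn
Hunk 3: at line 1 remove [ilwp,pthyp,imoe] add [eksq,ioivt,ggzn] -> 8 lines: mdni eksq ioivt ggzn xyhz uipg jwwrk wcn

Answer: mdni
eksq
ioivt
ggzn
xyhz
uipg
jwwrk
wcn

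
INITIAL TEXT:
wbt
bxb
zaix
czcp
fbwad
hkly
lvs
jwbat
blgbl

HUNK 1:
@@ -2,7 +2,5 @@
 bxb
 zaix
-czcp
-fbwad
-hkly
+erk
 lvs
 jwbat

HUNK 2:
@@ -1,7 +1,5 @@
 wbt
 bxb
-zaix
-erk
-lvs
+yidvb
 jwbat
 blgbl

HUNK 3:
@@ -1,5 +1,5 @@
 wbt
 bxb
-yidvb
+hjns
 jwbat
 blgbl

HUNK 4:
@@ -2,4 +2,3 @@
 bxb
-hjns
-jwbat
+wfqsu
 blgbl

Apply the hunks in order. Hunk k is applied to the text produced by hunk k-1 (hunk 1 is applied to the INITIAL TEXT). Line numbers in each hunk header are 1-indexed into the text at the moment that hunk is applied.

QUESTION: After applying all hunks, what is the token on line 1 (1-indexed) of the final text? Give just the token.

Answer: wbt

Derivation:
Hunk 1: at line 2 remove [czcp,fbwad,hkly] add [erk] -> 7 lines: wbt bxb zaix erk lvs jwbat blgbl
Hunk 2: at line 1 remove [zaix,erk,lvs] add [yidvb] -> 5 lines: wbt bxb yidvb jwbat blgbl
Hunk 3: at line 1 remove [yidvb] add [hjns] -> 5 lines: wbt bxb hjns jwbat blgbl
Hunk 4: at line 2 remove [hjns,jwbat] add [wfqsu] -> 4 lines: wbt bxb wfqsu blgbl
Final line 1: wbt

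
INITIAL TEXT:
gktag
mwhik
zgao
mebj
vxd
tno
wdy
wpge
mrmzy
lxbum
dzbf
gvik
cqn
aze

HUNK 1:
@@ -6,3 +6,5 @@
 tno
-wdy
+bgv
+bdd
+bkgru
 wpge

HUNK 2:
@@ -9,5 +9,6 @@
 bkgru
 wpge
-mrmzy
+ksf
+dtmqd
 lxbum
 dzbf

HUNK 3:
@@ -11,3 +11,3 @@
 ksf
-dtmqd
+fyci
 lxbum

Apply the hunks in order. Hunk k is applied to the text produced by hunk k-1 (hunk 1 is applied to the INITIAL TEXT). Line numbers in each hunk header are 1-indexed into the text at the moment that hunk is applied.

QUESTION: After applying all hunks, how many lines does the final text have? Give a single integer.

Answer: 17

Derivation:
Hunk 1: at line 6 remove [wdy] add [bgv,bdd,bkgru] -> 16 lines: gktag mwhik zgao mebj vxd tno bgv bdd bkgru wpge mrmzy lxbum dzbf gvik cqn aze
Hunk 2: at line 9 remove [mrmzy] add [ksf,dtmqd] -> 17 lines: gktag mwhik zgao mebj vxd tno bgv bdd bkgru wpge ksf dtmqd lxbum dzbf gvik cqn aze
Hunk 3: at line 11 remove [dtmqd] add [fyci] -> 17 lines: gktag mwhik zgao mebj vxd tno bgv bdd bkgru wpge ksf fyci lxbum dzbf gvik cqn aze
Final line count: 17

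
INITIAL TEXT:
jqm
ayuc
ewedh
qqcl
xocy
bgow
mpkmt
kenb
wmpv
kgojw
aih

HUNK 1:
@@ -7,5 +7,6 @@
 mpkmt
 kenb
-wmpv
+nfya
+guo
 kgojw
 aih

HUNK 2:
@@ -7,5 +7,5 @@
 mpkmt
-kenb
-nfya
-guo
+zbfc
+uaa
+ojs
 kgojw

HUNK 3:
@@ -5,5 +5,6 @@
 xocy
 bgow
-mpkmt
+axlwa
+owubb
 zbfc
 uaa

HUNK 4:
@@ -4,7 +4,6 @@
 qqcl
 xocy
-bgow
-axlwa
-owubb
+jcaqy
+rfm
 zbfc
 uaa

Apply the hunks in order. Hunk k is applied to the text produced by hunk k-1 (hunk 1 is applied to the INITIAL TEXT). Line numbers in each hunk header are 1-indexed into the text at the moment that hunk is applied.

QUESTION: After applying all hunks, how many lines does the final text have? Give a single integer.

Hunk 1: at line 7 remove [wmpv] add [nfya,guo] -> 12 lines: jqm ayuc ewedh qqcl xocy bgow mpkmt kenb nfya guo kgojw aih
Hunk 2: at line 7 remove [kenb,nfya,guo] add [zbfc,uaa,ojs] -> 12 lines: jqm ayuc ewedh qqcl xocy bgow mpkmt zbfc uaa ojs kgojw aih
Hunk 3: at line 5 remove [mpkmt] add [axlwa,owubb] -> 13 lines: jqm ayuc ewedh qqcl xocy bgow axlwa owubb zbfc uaa ojs kgojw aih
Hunk 4: at line 4 remove [bgow,axlwa,owubb] add [jcaqy,rfm] -> 12 lines: jqm ayuc ewedh qqcl xocy jcaqy rfm zbfc uaa ojs kgojw aih
Final line count: 12

Answer: 12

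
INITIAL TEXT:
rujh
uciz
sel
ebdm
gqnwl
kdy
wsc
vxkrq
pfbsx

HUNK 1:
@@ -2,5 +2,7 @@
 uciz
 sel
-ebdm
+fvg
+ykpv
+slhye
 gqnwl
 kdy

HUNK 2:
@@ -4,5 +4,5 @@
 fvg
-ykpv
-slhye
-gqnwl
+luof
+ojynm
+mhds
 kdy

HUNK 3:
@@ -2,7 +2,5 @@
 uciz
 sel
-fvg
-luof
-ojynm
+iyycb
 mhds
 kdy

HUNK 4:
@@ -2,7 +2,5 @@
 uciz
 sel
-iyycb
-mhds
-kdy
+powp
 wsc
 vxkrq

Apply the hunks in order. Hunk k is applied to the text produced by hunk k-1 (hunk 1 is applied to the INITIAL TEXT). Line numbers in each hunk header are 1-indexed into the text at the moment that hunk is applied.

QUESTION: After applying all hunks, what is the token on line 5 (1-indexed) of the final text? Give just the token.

Hunk 1: at line 2 remove [ebdm] add [fvg,ykpv,slhye] -> 11 lines: rujh uciz sel fvg ykpv slhye gqnwl kdy wsc vxkrq pfbsx
Hunk 2: at line 4 remove [ykpv,slhye,gqnwl] add [luof,ojynm,mhds] -> 11 lines: rujh uciz sel fvg luof ojynm mhds kdy wsc vxkrq pfbsx
Hunk 3: at line 2 remove [fvg,luof,ojynm] add [iyycb] -> 9 lines: rujh uciz sel iyycb mhds kdy wsc vxkrq pfbsx
Hunk 4: at line 2 remove [iyycb,mhds,kdy] add [powp] -> 7 lines: rujh uciz sel powp wsc vxkrq pfbsx
Final line 5: wsc

Answer: wsc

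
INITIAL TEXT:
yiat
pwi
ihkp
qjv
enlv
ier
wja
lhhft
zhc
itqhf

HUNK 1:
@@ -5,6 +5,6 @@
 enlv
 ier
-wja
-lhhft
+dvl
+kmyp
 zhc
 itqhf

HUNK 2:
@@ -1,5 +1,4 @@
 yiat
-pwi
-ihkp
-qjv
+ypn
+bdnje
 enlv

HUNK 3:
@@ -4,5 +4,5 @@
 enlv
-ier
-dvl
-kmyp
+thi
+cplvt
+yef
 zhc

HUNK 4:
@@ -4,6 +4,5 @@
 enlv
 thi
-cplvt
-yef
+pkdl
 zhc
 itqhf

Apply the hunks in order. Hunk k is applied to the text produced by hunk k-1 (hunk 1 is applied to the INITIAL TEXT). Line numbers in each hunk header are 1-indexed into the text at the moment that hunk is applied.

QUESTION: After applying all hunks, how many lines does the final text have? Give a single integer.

Hunk 1: at line 5 remove [wja,lhhft] add [dvl,kmyp] -> 10 lines: yiat pwi ihkp qjv enlv ier dvl kmyp zhc itqhf
Hunk 2: at line 1 remove [pwi,ihkp,qjv] add [ypn,bdnje] -> 9 lines: yiat ypn bdnje enlv ier dvl kmyp zhc itqhf
Hunk 3: at line 4 remove [ier,dvl,kmyp] add [thi,cplvt,yef] -> 9 lines: yiat ypn bdnje enlv thi cplvt yef zhc itqhf
Hunk 4: at line 4 remove [cplvt,yef] add [pkdl] -> 8 lines: yiat ypn bdnje enlv thi pkdl zhc itqhf
Final line count: 8

Answer: 8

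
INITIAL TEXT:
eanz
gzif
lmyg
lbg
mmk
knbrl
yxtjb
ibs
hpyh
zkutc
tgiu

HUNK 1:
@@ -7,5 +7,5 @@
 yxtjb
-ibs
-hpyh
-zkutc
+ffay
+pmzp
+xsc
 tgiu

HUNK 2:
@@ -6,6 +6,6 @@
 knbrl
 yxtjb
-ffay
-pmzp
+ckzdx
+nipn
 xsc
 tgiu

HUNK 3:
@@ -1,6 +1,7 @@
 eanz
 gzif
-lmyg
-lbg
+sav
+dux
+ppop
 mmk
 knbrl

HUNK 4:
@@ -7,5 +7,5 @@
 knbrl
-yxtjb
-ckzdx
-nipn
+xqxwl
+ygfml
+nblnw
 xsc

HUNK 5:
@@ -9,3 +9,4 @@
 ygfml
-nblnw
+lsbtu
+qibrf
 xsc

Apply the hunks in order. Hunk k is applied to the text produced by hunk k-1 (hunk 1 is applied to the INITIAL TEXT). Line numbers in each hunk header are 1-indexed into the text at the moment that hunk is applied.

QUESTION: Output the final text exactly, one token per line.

Hunk 1: at line 7 remove [ibs,hpyh,zkutc] add [ffay,pmzp,xsc] -> 11 lines: eanz gzif lmyg lbg mmk knbrl yxtjb ffay pmzp xsc tgiu
Hunk 2: at line 6 remove [ffay,pmzp] add [ckzdx,nipn] -> 11 lines: eanz gzif lmyg lbg mmk knbrl yxtjb ckzdx nipn xsc tgiu
Hunk 3: at line 1 remove [lmyg,lbg] add [sav,dux,ppop] -> 12 lines: eanz gzif sav dux ppop mmk knbrl yxtjb ckzdx nipn xsc tgiu
Hunk 4: at line 7 remove [yxtjb,ckzdx,nipn] add [xqxwl,ygfml,nblnw] -> 12 lines: eanz gzif sav dux ppop mmk knbrl xqxwl ygfml nblnw xsc tgiu
Hunk 5: at line 9 remove [nblnw] add [lsbtu,qibrf] -> 13 lines: eanz gzif sav dux ppop mmk knbrl xqxwl ygfml lsbtu qibrf xsc tgiu

Answer: eanz
gzif
sav
dux
ppop
mmk
knbrl
xqxwl
ygfml
lsbtu
qibrf
xsc
tgiu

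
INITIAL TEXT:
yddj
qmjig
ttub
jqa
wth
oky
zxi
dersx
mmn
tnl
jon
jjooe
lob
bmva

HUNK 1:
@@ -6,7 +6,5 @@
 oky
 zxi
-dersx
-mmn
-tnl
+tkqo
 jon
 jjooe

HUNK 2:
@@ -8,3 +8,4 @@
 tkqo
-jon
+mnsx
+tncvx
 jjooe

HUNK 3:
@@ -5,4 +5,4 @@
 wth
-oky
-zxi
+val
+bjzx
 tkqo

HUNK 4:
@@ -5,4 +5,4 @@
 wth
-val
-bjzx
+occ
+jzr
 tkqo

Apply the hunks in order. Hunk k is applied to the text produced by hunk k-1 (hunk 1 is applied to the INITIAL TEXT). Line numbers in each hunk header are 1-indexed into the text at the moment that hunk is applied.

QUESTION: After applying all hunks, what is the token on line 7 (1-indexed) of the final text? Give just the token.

Hunk 1: at line 6 remove [dersx,mmn,tnl] add [tkqo] -> 12 lines: yddj qmjig ttub jqa wth oky zxi tkqo jon jjooe lob bmva
Hunk 2: at line 8 remove [jon] add [mnsx,tncvx] -> 13 lines: yddj qmjig ttub jqa wth oky zxi tkqo mnsx tncvx jjooe lob bmva
Hunk 3: at line 5 remove [oky,zxi] add [val,bjzx] -> 13 lines: yddj qmjig ttub jqa wth val bjzx tkqo mnsx tncvx jjooe lob bmva
Hunk 4: at line 5 remove [val,bjzx] add [occ,jzr] -> 13 lines: yddj qmjig ttub jqa wth occ jzr tkqo mnsx tncvx jjooe lob bmva
Final line 7: jzr

Answer: jzr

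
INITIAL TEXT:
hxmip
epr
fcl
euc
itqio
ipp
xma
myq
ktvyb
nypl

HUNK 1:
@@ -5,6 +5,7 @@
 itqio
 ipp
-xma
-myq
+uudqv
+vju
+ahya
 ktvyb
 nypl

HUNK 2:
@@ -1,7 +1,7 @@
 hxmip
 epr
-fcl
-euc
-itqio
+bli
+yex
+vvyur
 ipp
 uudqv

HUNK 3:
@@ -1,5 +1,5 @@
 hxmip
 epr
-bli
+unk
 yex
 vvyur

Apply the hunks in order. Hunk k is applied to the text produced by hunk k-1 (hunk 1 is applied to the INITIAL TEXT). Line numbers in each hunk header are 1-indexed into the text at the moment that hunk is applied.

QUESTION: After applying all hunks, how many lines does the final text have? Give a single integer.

Hunk 1: at line 5 remove [xma,myq] add [uudqv,vju,ahya] -> 11 lines: hxmip epr fcl euc itqio ipp uudqv vju ahya ktvyb nypl
Hunk 2: at line 1 remove [fcl,euc,itqio] add [bli,yex,vvyur] -> 11 lines: hxmip epr bli yex vvyur ipp uudqv vju ahya ktvyb nypl
Hunk 3: at line 1 remove [bli] add [unk] -> 11 lines: hxmip epr unk yex vvyur ipp uudqv vju ahya ktvyb nypl
Final line count: 11

Answer: 11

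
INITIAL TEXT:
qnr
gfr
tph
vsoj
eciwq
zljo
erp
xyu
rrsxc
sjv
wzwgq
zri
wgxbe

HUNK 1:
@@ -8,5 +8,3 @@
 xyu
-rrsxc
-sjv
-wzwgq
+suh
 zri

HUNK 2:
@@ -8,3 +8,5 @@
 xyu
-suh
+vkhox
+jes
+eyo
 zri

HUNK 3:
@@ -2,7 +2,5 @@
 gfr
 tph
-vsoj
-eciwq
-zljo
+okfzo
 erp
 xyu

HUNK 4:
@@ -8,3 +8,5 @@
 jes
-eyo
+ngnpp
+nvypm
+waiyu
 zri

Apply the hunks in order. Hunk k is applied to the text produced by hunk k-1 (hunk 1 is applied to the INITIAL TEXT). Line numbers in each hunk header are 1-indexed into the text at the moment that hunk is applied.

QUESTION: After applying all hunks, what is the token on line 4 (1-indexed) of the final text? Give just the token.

Answer: okfzo

Derivation:
Hunk 1: at line 8 remove [rrsxc,sjv,wzwgq] add [suh] -> 11 lines: qnr gfr tph vsoj eciwq zljo erp xyu suh zri wgxbe
Hunk 2: at line 8 remove [suh] add [vkhox,jes,eyo] -> 13 lines: qnr gfr tph vsoj eciwq zljo erp xyu vkhox jes eyo zri wgxbe
Hunk 3: at line 2 remove [vsoj,eciwq,zljo] add [okfzo] -> 11 lines: qnr gfr tph okfzo erp xyu vkhox jes eyo zri wgxbe
Hunk 4: at line 8 remove [eyo] add [ngnpp,nvypm,waiyu] -> 13 lines: qnr gfr tph okfzo erp xyu vkhox jes ngnpp nvypm waiyu zri wgxbe
Final line 4: okfzo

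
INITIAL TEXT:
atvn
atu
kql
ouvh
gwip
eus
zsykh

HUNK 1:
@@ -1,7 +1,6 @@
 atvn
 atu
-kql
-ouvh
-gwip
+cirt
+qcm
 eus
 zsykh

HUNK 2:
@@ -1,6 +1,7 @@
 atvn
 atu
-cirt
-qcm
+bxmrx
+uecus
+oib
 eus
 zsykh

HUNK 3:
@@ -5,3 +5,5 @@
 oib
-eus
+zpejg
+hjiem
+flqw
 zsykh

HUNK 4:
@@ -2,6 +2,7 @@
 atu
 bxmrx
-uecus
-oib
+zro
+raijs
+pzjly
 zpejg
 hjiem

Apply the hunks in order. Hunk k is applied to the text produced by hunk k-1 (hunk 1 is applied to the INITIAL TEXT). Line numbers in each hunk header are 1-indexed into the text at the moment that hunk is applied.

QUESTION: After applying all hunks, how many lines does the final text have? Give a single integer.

Answer: 10

Derivation:
Hunk 1: at line 1 remove [kql,ouvh,gwip] add [cirt,qcm] -> 6 lines: atvn atu cirt qcm eus zsykh
Hunk 2: at line 1 remove [cirt,qcm] add [bxmrx,uecus,oib] -> 7 lines: atvn atu bxmrx uecus oib eus zsykh
Hunk 3: at line 5 remove [eus] add [zpejg,hjiem,flqw] -> 9 lines: atvn atu bxmrx uecus oib zpejg hjiem flqw zsykh
Hunk 4: at line 2 remove [uecus,oib] add [zro,raijs,pzjly] -> 10 lines: atvn atu bxmrx zro raijs pzjly zpejg hjiem flqw zsykh
Final line count: 10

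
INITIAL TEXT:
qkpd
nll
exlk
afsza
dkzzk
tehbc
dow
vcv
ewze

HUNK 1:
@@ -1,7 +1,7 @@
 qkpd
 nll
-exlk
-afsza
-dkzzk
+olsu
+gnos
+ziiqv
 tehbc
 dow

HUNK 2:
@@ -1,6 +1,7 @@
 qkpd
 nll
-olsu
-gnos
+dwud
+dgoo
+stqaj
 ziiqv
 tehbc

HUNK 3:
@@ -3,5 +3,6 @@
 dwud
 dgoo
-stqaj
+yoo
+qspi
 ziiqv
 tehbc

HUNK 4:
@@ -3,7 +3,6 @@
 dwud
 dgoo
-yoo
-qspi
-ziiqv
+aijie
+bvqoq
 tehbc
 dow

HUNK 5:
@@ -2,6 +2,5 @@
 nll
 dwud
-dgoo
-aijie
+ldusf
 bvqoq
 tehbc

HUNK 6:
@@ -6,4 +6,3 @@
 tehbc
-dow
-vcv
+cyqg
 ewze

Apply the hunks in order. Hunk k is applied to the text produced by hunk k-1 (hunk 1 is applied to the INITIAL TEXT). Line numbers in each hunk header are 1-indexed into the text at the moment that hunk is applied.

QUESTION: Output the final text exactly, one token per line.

Hunk 1: at line 1 remove [exlk,afsza,dkzzk] add [olsu,gnos,ziiqv] -> 9 lines: qkpd nll olsu gnos ziiqv tehbc dow vcv ewze
Hunk 2: at line 1 remove [olsu,gnos] add [dwud,dgoo,stqaj] -> 10 lines: qkpd nll dwud dgoo stqaj ziiqv tehbc dow vcv ewze
Hunk 3: at line 3 remove [stqaj] add [yoo,qspi] -> 11 lines: qkpd nll dwud dgoo yoo qspi ziiqv tehbc dow vcv ewze
Hunk 4: at line 3 remove [yoo,qspi,ziiqv] add [aijie,bvqoq] -> 10 lines: qkpd nll dwud dgoo aijie bvqoq tehbc dow vcv ewze
Hunk 5: at line 2 remove [dgoo,aijie] add [ldusf] -> 9 lines: qkpd nll dwud ldusf bvqoq tehbc dow vcv ewze
Hunk 6: at line 6 remove [dow,vcv] add [cyqg] -> 8 lines: qkpd nll dwud ldusf bvqoq tehbc cyqg ewze

Answer: qkpd
nll
dwud
ldusf
bvqoq
tehbc
cyqg
ewze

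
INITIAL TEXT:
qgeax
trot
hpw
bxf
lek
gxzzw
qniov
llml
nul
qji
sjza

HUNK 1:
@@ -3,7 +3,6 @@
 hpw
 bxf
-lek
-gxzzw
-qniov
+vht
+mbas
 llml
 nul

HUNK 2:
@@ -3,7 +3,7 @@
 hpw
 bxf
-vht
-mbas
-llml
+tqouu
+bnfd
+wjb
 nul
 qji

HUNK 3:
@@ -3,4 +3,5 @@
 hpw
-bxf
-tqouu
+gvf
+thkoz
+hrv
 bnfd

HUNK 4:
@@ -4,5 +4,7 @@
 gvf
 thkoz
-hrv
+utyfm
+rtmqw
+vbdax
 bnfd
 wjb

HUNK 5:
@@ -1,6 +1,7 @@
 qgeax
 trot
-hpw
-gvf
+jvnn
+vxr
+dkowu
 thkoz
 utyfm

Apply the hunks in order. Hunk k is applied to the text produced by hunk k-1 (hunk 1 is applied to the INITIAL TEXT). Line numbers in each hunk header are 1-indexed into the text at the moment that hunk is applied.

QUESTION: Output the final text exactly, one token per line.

Hunk 1: at line 3 remove [lek,gxzzw,qniov] add [vht,mbas] -> 10 lines: qgeax trot hpw bxf vht mbas llml nul qji sjza
Hunk 2: at line 3 remove [vht,mbas,llml] add [tqouu,bnfd,wjb] -> 10 lines: qgeax trot hpw bxf tqouu bnfd wjb nul qji sjza
Hunk 3: at line 3 remove [bxf,tqouu] add [gvf,thkoz,hrv] -> 11 lines: qgeax trot hpw gvf thkoz hrv bnfd wjb nul qji sjza
Hunk 4: at line 4 remove [hrv] add [utyfm,rtmqw,vbdax] -> 13 lines: qgeax trot hpw gvf thkoz utyfm rtmqw vbdax bnfd wjb nul qji sjza
Hunk 5: at line 1 remove [hpw,gvf] add [jvnn,vxr,dkowu] -> 14 lines: qgeax trot jvnn vxr dkowu thkoz utyfm rtmqw vbdax bnfd wjb nul qji sjza

Answer: qgeax
trot
jvnn
vxr
dkowu
thkoz
utyfm
rtmqw
vbdax
bnfd
wjb
nul
qji
sjza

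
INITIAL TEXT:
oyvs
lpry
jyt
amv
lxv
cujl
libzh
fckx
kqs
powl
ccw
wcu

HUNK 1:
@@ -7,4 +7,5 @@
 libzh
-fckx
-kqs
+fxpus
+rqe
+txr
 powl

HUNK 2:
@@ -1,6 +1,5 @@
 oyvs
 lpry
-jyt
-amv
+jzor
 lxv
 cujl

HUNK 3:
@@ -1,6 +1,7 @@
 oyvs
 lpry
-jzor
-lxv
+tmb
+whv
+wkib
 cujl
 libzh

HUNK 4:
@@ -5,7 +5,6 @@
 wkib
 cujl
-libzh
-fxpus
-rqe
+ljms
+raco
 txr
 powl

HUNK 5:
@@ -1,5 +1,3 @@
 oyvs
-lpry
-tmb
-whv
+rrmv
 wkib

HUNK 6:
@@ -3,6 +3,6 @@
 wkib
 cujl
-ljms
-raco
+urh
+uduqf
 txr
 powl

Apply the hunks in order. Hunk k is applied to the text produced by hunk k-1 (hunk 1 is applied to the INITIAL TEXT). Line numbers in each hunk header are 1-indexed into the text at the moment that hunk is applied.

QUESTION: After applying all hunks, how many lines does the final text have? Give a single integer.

Answer: 10

Derivation:
Hunk 1: at line 7 remove [fckx,kqs] add [fxpus,rqe,txr] -> 13 lines: oyvs lpry jyt amv lxv cujl libzh fxpus rqe txr powl ccw wcu
Hunk 2: at line 1 remove [jyt,amv] add [jzor] -> 12 lines: oyvs lpry jzor lxv cujl libzh fxpus rqe txr powl ccw wcu
Hunk 3: at line 1 remove [jzor,lxv] add [tmb,whv,wkib] -> 13 lines: oyvs lpry tmb whv wkib cujl libzh fxpus rqe txr powl ccw wcu
Hunk 4: at line 5 remove [libzh,fxpus,rqe] add [ljms,raco] -> 12 lines: oyvs lpry tmb whv wkib cujl ljms raco txr powl ccw wcu
Hunk 5: at line 1 remove [lpry,tmb,whv] add [rrmv] -> 10 lines: oyvs rrmv wkib cujl ljms raco txr powl ccw wcu
Hunk 6: at line 3 remove [ljms,raco] add [urh,uduqf] -> 10 lines: oyvs rrmv wkib cujl urh uduqf txr powl ccw wcu
Final line count: 10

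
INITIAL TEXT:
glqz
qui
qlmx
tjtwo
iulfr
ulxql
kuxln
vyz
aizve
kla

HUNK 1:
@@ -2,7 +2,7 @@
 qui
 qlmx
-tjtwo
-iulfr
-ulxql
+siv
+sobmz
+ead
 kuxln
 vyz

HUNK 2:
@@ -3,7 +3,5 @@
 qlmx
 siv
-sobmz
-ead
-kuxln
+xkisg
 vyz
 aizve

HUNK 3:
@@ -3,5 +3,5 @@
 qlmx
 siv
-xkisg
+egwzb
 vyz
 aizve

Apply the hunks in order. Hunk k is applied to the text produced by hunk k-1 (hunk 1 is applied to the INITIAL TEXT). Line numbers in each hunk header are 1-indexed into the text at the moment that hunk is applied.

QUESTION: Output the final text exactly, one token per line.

Answer: glqz
qui
qlmx
siv
egwzb
vyz
aizve
kla

Derivation:
Hunk 1: at line 2 remove [tjtwo,iulfr,ulxql] add [siv,sobmz,ead] -> 10 lines: glqz qui qlmx siv sobmz ead kuxln vyz aizve kla
Hunk 2: at line 3 remove [sobmz,ead,kuxln] add [xkisg] -> 8 lines: glqz qui qlmx siv xkisg vyz aizve kla
Hunk 3: at line 3 remove [xkisg] add [egwzb] -> 8 lines: glqz qui qlmx siv egwzb vyz aizve kla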